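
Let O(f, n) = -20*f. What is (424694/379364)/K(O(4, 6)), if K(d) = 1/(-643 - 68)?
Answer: -150978717/189682 ≈ -795.96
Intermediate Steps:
K(d) = -1/711 (K(d) = 1/(-711) = -1/711)
(424694/379364)/K(O(4, 6)) = (424694/379364)/(-1/711) = (424694*(1/379364))*(-711) = (212347/189682)*(-711) = -150978717/189682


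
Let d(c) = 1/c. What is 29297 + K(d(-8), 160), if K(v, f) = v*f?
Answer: 29277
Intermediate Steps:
K(v, f) = f*v
29297 + K(d(-8), 160) = 29297 + 160/(-8) = 29297 + 160*(-1/8) = 29297 - 20 = 29277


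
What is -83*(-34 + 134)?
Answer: -8300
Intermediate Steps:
-83*(-34 + 134) = -83*100 = -1*8300 = -8300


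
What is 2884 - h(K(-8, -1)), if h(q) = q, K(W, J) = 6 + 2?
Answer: 2876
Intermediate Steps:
K(W, J) = 8
2884 - h(K(-8, -1)) = 2884 - 1*8 = 2884 - 8 = 2876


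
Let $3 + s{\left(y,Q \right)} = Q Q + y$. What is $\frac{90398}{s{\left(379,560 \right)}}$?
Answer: $\frac{45199}{156988} \approx 0.28791$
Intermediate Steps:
$s{\left(y,Q \right)} = -3 + y + Q^{2}$ ($s{\left(y,Q \right)} = -3 + \left(Q Q + y\right) = -3 + \left(Q^{2} + y\right) = -3 + \left(y + Q^{2}\right) = -3 + y + Q^{2}$)
$\frac{90398}{s{\left(379,560 \right)}} = \frac{90398}{-3 + 379 + 560^{2}} = \frac{90398}{-3 + 379 + 313600} = \frac{90398}{313976} = 90398 \cdot \frac{1}{313976} = \frac{45199}{156988}$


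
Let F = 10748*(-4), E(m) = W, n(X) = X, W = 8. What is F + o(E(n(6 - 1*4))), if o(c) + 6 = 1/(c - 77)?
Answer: -2966863/69 ≈ -42998.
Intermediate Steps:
E(m) = 8
o(c) = -6 + 1/(-77 + c) (o(c) = -6 + 1/(c - 77) = -6 + 1/(-77 + c))
F = -42992
F + o(E(n(6 - 1*4))) = -42992 + (463 - 6*8)/(-77 + 8) = -42992 + (463 - 48)/(-69) = -42992 - 1/69*415 = -42992 - 415/69 = -2966863/69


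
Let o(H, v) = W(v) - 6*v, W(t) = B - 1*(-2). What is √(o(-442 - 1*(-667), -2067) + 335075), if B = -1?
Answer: √347478 ≈ 589.47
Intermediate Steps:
W(t) = 1 (W(t) = -1 - 1*(-2) = -1 + 2 = 1)
o(H, v) = 1 - 6*v
√(o(-442 - 1*(-667), -2067) + 335075) = √((1 - 6*(-2067)) + 335075) = √((1 + 12402) + 335075) = √(12403 + 335075) = √347478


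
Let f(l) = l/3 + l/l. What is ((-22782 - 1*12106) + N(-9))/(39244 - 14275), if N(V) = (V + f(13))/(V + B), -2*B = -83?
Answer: -6803182/4868955 ≈ -1.3973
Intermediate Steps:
B = 83/2 (B = -½*(-83) = 83/2 ≈ 41.500)
f(l) = 1 + l/3 (f(l) = l*(⅓) + 1 = l/3 + 1 = 1 + l/3)
N(V) = (16/3 + V)/(83/2 + V) (N(V) = (V + (1 + (⅓)*13))/(V + 83/2) = (V + (1 + 13/3))/(83/2 + V) = (V + 16/3)/(83/2 + V) = (16/3 + V)/(83/2 + V))
((-22782 - 1*12106) + N(-9))/(39244 - 14275) = ((-22782 - 1*12106) + 2*(16 + 3*(-9))/(3*(83 + 2*(-9))))/(39244 - 14275) = ((-22782 - 12106) + 2*(16 - 27)/(3*(83 - 18)))/24969 = (-34888 + (⅔)*(-11)/65)*(1/24969) = (-34888 + (⅔)*(1/65)*(-11))*(1/24969) = (-34888 - 22/195)*(1/24969) = -6803182/195*1/24969 = -6803182/4868955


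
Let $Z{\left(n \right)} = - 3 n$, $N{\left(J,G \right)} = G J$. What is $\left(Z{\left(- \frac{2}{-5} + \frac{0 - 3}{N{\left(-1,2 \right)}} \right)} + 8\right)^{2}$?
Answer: $\frac{529}{100} \approx 5.29$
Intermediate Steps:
$\left(Z{\left(- \frac{2}{-5} + \frac{0 - 3}{N{\left(-1,2 \right)}} \right)} + 8\right)^{2} = \left(- 3 \left(- \frac{2}{-5} + \frac{0 - 3}{2 \left(-1\right)}\right) + 8\right)^{2} = \left(- 3 \left(\left(-2\right) \left(- \frac{1}{5}\right) - \frac{3}{-2}\right) + 8\right)^{2} = \left(- 3 \left(\frac{2}{5} - - \frac{3}{2}\right) + 8\right)^{2} = \left(- 3 \left(\frac{2}{5} + \frac{3}{2}\right) + 8\right)^{2} = \left(\left(-3\right) \frac{19}{10} + 8\right)^{2} = \left(- \frac{57}{10} + 8\right)^{2} = \left(\frac{23}{10}\right)^{2} = \frac{529}{100}$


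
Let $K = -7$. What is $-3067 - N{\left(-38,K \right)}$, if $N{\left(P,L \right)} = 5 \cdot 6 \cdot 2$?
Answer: $-3127$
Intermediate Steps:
$N{\left(P,L \right)} = 60$ ($N{\left(P,L \right)} = 30 \cdot 2 = 60$)
$-3067 - N{\left(-38,K \right)} = -3067 - 60 = -3127$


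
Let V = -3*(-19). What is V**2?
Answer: 3249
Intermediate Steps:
V = 57
V**2 = 57**2 = 3249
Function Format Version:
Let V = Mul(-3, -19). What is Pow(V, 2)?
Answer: 3249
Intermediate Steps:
V = 57
Pow(V, 2) = Pow(57, 2) = 3249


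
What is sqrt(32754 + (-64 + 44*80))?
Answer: sqrt(36210) ≈ 190.29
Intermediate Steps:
sqrt(32754 + (-64 + 44*80)) = sqrt(32754 + (-64 + 3520)) = sqrt(32754 + 3456) = sqrt(36210)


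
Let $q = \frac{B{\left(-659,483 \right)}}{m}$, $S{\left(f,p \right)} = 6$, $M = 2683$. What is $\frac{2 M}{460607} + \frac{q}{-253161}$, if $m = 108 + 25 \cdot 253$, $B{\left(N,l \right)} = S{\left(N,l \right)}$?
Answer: $\frac{59448862628}{5102976319053} \approx 0.01165$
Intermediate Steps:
$B{\left(N,l \right)} = 6$
$m = 6433$ ($m = 108 + 6325 = 6433$)
$q = \frac{6}{6433} \approx 0.00093269$
$\frac{2 M}{460607} + \frac{q}{-253161} = \frac{2 \cdot 2683}{460607} + \frac{6}{6433 \left(-253161\right)} = 5366 \cdot \frac{1}{460607} + \frac{6}{6433} \left(- \frac{1}{253161}\right) = \frac{5366}{460607} - \frac{2}{542861571} = \frac{59448862628}{5102976319053}$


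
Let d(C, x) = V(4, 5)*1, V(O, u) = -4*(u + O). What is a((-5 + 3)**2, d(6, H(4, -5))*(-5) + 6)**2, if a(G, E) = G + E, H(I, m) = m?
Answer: 36100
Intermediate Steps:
V(O, u) = -4*O - 4*u (V(O, u) = -4*(O + u) = -4*O - 4*u)
d(C, x) = -36 (d(C, x) = (-4*4 - 4*5)*1 = (-16 - 20)*1 = -36*1 = -36)
a(G, E) = E + G
a((-5 + 3)**2, d(6, H(4, -5))*(-5) + 6)**2 = ((-36*(-5) + 6) + (-5 + 3)**2)**2 = ((180 + 6) + (-2)**2)**2 = (186 + 4)**2 = 190**2 = 36100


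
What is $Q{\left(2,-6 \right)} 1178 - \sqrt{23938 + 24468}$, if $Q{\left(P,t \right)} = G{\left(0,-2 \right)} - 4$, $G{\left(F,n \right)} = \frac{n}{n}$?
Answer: $-3534 - \sqrt{48406} \approx -3754.0$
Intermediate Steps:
$G{\left(F,n \right)} = 1$
$Q{\left(P,t \right)} = -3$ ($Q{\left(P,t \right)} = 1 - 4 = -3$)
$Q{\left(2,-6 \right)} 1178 - \sqrt{23938 + 24468} = \left(-3\right) 1178 - \sqrt{23938 + 24468} = -3534 - \sqrt{48406}$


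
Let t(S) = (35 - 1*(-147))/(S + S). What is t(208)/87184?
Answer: 7/1394944 ≈ 5.0181e-6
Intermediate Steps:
t(S) = 91/S (t(S) = (35 + 147)/((2*S)) = 182*(1/(2*S)) = 91/S)
t(208)/87184 = (91/208)/87184 = (91*(1/208))*(1/87184) = (7/16)*(1/87184) = 7/1394944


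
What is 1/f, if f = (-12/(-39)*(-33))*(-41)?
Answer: 13/5412 ≈ 0.0024021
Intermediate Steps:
f = 5412/13 (f = (-12*(-1/39)*(-33))*(-41) = ((4/13)*(-33))*(-41) = -132/13*(-41) = 5412/13 ≈ 416.31)
1/f = 1/(5412/13) = 13/5412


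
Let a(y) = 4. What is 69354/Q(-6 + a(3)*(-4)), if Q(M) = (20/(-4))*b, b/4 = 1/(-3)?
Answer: 104031/10 ≈ 10403.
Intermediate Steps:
b = -4/3 (b = 4/(-3) = 4*(-1/3) = -4/3 ≈ -1.3333)
Q(M) = 20/3 (Q(M) = (20/(-4))*(-4/3) = (20*(-1/4))*(-4/3) = -5*(-4/3) = 20/3)
69354/Q(-6 + a(3)*(-4)) = 69354/(20/3) = 69354*(3/20) = 104031/10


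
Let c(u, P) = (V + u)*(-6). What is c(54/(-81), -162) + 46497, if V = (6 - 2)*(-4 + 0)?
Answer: 46597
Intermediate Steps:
V = -16 (V = 4*(-4) = -16)
c(u, P) = 96 - 6*u (c(u, P) = (-16 + u)*(-6) = 96 - 6*u)
c(54/(-81), -162) + 46497 = (96 - 324/(-81)) + 46497 = (96 - 324*(-1)/81) + 46497 = (96 - 6*(-⅔)) + 46497 = (96 + 4) + 46497 = 100 + 46497 = 46597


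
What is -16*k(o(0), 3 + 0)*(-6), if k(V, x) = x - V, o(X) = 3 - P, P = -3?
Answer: -288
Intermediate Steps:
o(X) = 6 (o(X) = 3 - 1*(-3) = 3 + 3 = 6)
-16*k(o(0), 3 + 0)*(-6) = -16*((3 + 0) - 1*6)*(-6) = -16*(3 - 6)*(-6) = -16*(-3)*(-6) = 48*(-6) = -288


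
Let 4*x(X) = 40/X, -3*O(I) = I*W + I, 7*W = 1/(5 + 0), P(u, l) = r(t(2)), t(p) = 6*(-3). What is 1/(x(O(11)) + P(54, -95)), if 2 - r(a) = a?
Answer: 66/1145 ≈ 0.057642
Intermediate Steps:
t(p) = -18
r(a) = 2 - a
P(u, l) = 20 (P(u, l) = 2 - 1*(-18) = 2 + 18 = 20)
W = 1/35 (W = 1/(7*(5 + 0)) = (⅐)/5 = (⅐)*(⅕) = 1/35 ≈ 0.028571)
O(I) = -12*I/35 (O(I) = -(I*(1/35) + I)/3 = -(I/35 + I)/3 = -12*I/35)
x(X) = 10/X (x(X) = (40/X)/4 = 10/X)
1/(x(O(11)) + P(54, -95)) = 1/(10/((-12/35*11)) + 20) = 1/(10/(-132/35) + 20) = 1/(10*(-35/132) + 20) = 1/(-175/66 + 20) = 1/(1145/66) = 66/1145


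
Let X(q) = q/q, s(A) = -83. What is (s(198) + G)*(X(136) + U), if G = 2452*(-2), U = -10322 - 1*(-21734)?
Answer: -56916631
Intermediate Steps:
U = 11412 (U = -10322 + 21734 = 11412)
G = -4904
X(q) = 1
(s(198) + G)*(X(136) + U) = (-83 - 4904)*(1 + 11412) = -4987*11413 = -56916631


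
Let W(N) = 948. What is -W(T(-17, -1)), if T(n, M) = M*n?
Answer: -948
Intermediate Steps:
-W(T(-17, -1)) = -1*948 = -948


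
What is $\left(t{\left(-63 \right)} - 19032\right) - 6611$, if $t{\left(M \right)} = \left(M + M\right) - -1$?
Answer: $-25768$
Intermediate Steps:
$t{\left(M \right)} = 1 + 2 M$ ($t{\left(M \right)} = 2 M + 1 = 1 + 2 M$)
$\left(t{\left(-63 \right)} - 19032\right) - 6611 = \left(\left(1 + 2 \left(-63\right)\right) - 19032\right) - 6611 = \left(\left(1 - 126\right) - 19032\right) - 6611 = \left(-125 - 19032\right) - 6611 = -19157 - 6611 = -25768$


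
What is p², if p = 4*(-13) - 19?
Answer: 5041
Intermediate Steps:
p = -71 (p = -52 - 19 = -71)
p² = (-71)² = 5041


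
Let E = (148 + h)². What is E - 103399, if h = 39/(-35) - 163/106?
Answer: -1132413319819/13764100 ≈ -82273.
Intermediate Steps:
h = -9839/3710 (h = 39*(-1/35) - 163*1/106 = -39/35 - 163/106 = -9839/3710 ≈ -2.6520)
E = 290780856081/13764100 (E = (148 - 9839/3710)² = (539241/3710)² = 290780856081/13764100 ≈ 21126.)
E - 103399 = 290780856081/13764100 - 103399 = -1132413319819/13764100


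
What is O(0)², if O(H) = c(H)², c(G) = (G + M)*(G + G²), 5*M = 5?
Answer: 0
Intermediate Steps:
M = 1 (M = (⅕)*5 = 1)
c(G) = (1 + G)*(G + G²) (c(G) = (G + 1)*(G + G²) = (1 + G)*(G + G²))
O(H) = H²*(1 + H² + 2*H)² (O(H) = (H*(1 + H² + 2*H))² = H²*(1 + H² + 2*H)²)
O(0)² = (0²*(1 + 0² + 2*0)²)² = (0*(1 + 0 + 0)²)² = (0*1²)² = (0*1)² = 0² = 0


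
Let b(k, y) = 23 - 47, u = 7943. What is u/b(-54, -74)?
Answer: -7943/24 ≈ -330.96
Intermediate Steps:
b(k, y) = -24
u/b(-54, -74) = 7943/(-24) = 7943*(-1/24) = -7943/24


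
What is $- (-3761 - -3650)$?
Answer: $111$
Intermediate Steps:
$- (-3761 - -3650) = - (-3761 + 3650) = \left(-1\right) \left(-111\right) = 111$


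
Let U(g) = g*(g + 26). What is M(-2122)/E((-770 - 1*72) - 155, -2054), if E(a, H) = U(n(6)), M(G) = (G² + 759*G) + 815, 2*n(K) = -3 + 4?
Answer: 11572404/53 ≈ 2.1835e+5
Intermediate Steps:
n(K) = ½ (n(K) = (-3 + 4)/2 = (½)*1 = ½)
M(G) = 815 + G² + 759*G
U(g) = g*(26 + g)
E(a, H) = 53/4 (E(a, H) = (26 + ½)/2 = (½)*(53/2) = 53/4)
M(-2122)/E((-770 - 1*72) - 155, -2054) = (815 + (-2122)² + 759*(-2122))/(53/4) = (815 + 4502884 - 1610598)*(4/53) = 2893101*(4/53) = 11572404/53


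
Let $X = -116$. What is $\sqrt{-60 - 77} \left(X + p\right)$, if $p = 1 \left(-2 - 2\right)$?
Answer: $- 120 i \sqrt{137} \approx - 1404.6 i$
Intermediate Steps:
$p = -4$ ($p = 1 \left(-4\right) = -4$)
$\sqrt{-60 - 77} \left(X + p\right) = \sqrt{-60 - 77} \left(-116 - 4\right) = \sqrt{-137} \left(-120\right) = i \sqrt{137} \left(-120\right) = - 120 i \sqrt{137}$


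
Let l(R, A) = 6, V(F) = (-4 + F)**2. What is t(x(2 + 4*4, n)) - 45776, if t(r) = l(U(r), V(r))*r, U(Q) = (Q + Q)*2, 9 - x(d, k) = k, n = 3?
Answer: -45740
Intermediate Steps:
x(d, k) = 9 - k
U(Q) = 4*Q (U(Q) = (2*Q)*2 = 4*Q)
t(r) = 6*r
t(x(2 + 4*4, n)) - 45776 = 6*(9 - 1*3) - 45776 = 6*(9 - 3) - 45776 = 6*6 - 45776 = 36 - 45776 = -45740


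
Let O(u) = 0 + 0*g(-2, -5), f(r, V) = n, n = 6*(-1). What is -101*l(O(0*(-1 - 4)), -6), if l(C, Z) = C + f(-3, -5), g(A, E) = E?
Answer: 606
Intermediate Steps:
n = -6
f(r, V) = -6
O(u) = 0 (O(u) = 0 + 0*(-5) = 0 + 0 = 0)
l(C, Z) = -6 + C (l(C, Z) = C - 6 = -6 + C)
-101*l(O(0*(-1 - 4)), -6) = -101*(-6 + 0) = -101*(-6) = 606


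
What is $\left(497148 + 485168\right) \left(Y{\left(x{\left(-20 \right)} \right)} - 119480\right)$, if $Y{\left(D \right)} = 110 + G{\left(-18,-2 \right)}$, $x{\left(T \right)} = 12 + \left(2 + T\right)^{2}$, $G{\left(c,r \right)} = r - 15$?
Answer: $-117275760292$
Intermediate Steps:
$G{\left(c,r \right)} = -15 + r$
$Y{\left(D \right)} = 93$ ($Y{\left(D \right)} = 110 - 17 = 93$)
$\left(497148 + 485168\right) \left(Y{\left(x{\left(-20 \right)} \right)} - 119480\right) = \left(497148 + 485168\right) \left(93 - 119480\right) = 982316 \left(-119387\right) = -117275760292$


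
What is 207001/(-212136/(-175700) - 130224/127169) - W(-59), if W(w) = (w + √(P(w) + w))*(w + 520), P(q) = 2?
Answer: 169163360718997/146313078 - 461*I*√57 ≈ 1.1562e+6 - 3480.5*I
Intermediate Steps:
W(w) = (520 + w)*(w + √(2 + w)) (W(w) = (w + √(2 + w))*(w + 520) = (w + √(2 + w))*(520 + w) = (520 + w)*(w + √(2 + w)))
207001/(-212136/(-175700) - 130224/127169) - W(-59) = 207001/(-212136/(-175700) - 130224/127169) - ((-59)² + 520*(-59) + 520*√(2 - 59) - 59*√(2 - 59)) = 207001/(-212136*(-1/175700) - 130224*1/127169) - (3481 - 30680 + 520*√(-57) - 59*I*√57) = 207001/(53034/43925 - 130224/127169) - (3481 - 30680 + 520*(I*√57) - 59*I*√57) = 207001/(146313078/797985475) - (3481 - 30680 + 520*I*√57 - 59*I*√57) = 207001*(797985475/146313078) - (-27199 + 461*I*√57) = 165183791310475/146313078 + (27199 - 461*I*√57) = 169163360718997/146313078 - 461*I*√57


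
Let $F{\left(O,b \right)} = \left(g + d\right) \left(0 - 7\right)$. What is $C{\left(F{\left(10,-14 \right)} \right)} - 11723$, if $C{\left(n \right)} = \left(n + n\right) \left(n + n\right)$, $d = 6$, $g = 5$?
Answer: $11993$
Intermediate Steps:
$F{\left(O,b \right)} = -77$ ($F{\left(O,b \right)} = \left(5 + 6\right) \left(0 - 7\right) = 11 \left(-7\right) = -77$)
$C{\left(n \right)} = 4 n^{2}$ ($C{\left(n \right)} = 2 n 2 n = 4 n^{2}$)
$C{\left(F{\left(10,-14 \right)} \right)} - 11723 = 4 \left(-77\right)^{2} - 11723 = 4 \cdot 5929 - 11723 = 23716 - 11723 = 11993$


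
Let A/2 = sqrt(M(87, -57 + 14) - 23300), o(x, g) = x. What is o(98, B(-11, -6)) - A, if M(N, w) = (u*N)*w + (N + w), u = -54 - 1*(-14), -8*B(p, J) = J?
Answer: 98 - 8*sqrt(7899) ≈ -613.01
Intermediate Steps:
B(p, J) = -J/8
u = -40 (u = -54 + 14 = -40)
M(N, w) = N + w - 40*N*w (M(N, w) = (-40*N)*w + (N + w) = -40*N*w + (N + w) = N + w - 40*N*w)
A = 8*sqrt(7899) (A = 2*sqrt((87 + (-57 + 14) - 40*87*(-57 + 14)) - 23300) = 2*sqrt((87 - 43 - 40*87*(-43)) - 23300) = 2*sqrt((87 - 43 + 149640) - 23300) = 2*sqrt(149684 - 23300) = 2*sqrt(126384) = 2*(4*sqrt(7899)) = 8*sqrt(7899) ≈ 711.01)
o(98, B(-11, -6)) - A = 98 - 8*sqrt(7899)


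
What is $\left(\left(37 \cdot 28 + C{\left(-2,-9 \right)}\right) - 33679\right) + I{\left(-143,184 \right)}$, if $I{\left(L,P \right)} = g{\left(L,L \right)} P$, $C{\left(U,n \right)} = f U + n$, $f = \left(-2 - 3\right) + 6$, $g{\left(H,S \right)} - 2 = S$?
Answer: $-58598$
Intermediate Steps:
$g{\left(H,S \right)} = 2 + S$
$f = 1$ ($f = -5 + 6 = 1$)
$C{\left(U,n \right)} = U + n$ ($C{\left(U,n \right)} = 1 U + n = U + n$)
$I{\left(L,P \right)} = P \left(2 + L\right)$ ($I{\left(L,P \right)} = \left(2 + L\right) P = P \left(2 + L\right)$)
$\left(\left(37 \cdot 28 + C{\left(-2,-9 \right)}\right) - 33679\right) + I{\left(-143,184 \right)} = \left(\left(37 \cdot 28 - 11\right) - 33679\right) + 184 \left(2 - 143\right) = \left(\left(1036 - 11\right) - 33679\right) + 184 \left(-141\right) = \left(1025 - 33679\right) - 25944 = -32654 - 25944 = -58598$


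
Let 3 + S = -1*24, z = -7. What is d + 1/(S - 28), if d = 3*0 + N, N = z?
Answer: -386/55 ≈ -7.0182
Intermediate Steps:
N = -7
S = -27 (S = -3 - 1*24 = -3 - 24 = -27)
d = -7 (d = 3*0 - 7 = 0 - 7 = -7)
d + 1/(S - 28) = -7 + 1/(-27 - 28) = -7 + 1/(-55) = -7 - 1/55 = -386/55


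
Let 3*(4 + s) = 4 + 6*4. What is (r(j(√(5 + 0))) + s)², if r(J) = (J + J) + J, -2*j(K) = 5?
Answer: 169/36 ≈ 4.6944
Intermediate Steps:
j(K) = -5/2 (j(K) = -½*5 = -5/2)
s = 16/3 (s = -4 + (4 + 6*4)/3 = -4 + (4 + 24)/3 = -4 + (⅓)*28 = -4 + 28/3 = 16/3 ≈ 5.3333)
r(J) = 3*J (r(J) = 2*J + J = 3*J)
(r(j(√(5 + 0))) + s)² = (3*(-5/2) + 16/3)² = (-15/2 + 16/3)² = (-13/6)² = 169/36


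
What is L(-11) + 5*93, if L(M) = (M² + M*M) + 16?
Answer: 723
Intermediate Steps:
L(M) = 16 + 2*M² (L(M) = (M² + M²) + 16 = 2*M² + 16 = 16 + 2*M²)
L(-11) + 5*93 = (16 + 2*(-11)²) + 5*93 = (16 + 2*121) + 465 = (16 + 242) + 465 = 258 + 465 = 723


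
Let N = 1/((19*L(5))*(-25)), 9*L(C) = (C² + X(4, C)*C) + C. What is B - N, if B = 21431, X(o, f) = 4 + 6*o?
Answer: 1730553259/80750 ≈ 21431.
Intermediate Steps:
L(C) = C²/9 + 29*C/9 (L(C) = ((C² + (4 + 6*4)*C) + C)/9 = ((C² + (4 + 24)*C) + C)/9 = ((C² + 28*C) + C)/9 = (C² + 29*C)/9 = C²/9 + 29*C/9)
N = -9/80750 (N = 1/((19*((⅑)*5*(29 + 5)))*(-25)) = 1/((19*((⅑)*5*34))*(-25)) = 1/((19*(170/9))*(-25)) = 1/((3230/9)*(-25)) = 1/(-80750/9) = -9/80750 ≈ -0.00011146)
B - N = 21431 - 1*(-9/80750) = 21431 + 9/80750 = 1730553259/80750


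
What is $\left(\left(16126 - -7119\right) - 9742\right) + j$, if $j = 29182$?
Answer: $42685$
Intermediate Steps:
$\left(\left(16126 - -7119\right) - 9742\right) + j = \left(\left(16126 - -7119\right) - 9742\right) + 29182 = \left(\left(16126 + 7119\right) - 9742\right) + 29182 = \left(23245 - 9742\right) + 29182 = 13503 + 29182 = 42685$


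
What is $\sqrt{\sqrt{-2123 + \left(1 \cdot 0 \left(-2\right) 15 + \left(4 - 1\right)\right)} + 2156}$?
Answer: $\sqrt{2156 + 2 i \sqrt{530}} \approx 46.435 + 0.4958 i$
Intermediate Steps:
$\sqrt{\sqrt{-2123 + \left(1 \cdot 0 \left(-2\right) 15 + \left(4 - 1\right)\right)} + 2156} = \sqrt{\sqrt{-2123 + \left(0 \left(-2\right) 15 + 3\right)} + 2156} = \sqrt{\sqrt{-2123 + \left(0 \cdot 15 + 3\right)} + 2156} = \sqrt{\sqrt{-2123 + \left(0 + 3\right)} + 2156} = \sqrt{\sqrt{-2123 + 3} + 2156} = \sqrt{\sqrt{-2120} + 2156} = \sqrt{2 i \sqrt{530} + 2156} = \sqrt{2156 + 2 i \sqrt{530}}$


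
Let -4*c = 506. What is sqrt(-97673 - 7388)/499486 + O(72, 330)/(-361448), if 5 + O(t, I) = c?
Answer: 263/722896 + I*sqrt(105061)/499486 ≈ 0.00036381 + 0.00064893*I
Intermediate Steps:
c = -253/2 (c = -1/4*506 = -253/2 ≈ -126.50)
O(t, I) = -263/2 (O(t, I) = -5 - 253/2 = -263/2)
sqrt(-97673 - 7388)/499486 + O(72, 330)/(-361448) = sqrt(-97673 - 7388)/499486 - 263/2/(-361448) = sqrt(-105061)*(1/499486) - 263/2*(-1/361448) = (I*sqrt(105061))*(1/499486) + 263/722896 = I*sqrt(105061)/499486 + 263/722896 = 263/722896 + I*sqrt(105061)/499486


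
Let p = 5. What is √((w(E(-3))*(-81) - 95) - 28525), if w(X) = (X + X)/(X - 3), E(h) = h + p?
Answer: 6*I*√786 ≈ 168.21*I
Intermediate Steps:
E(h) = 5 + h (E(h) = h + 5 = 5 + h)
w(X) = 2*X/(-3 + X) (w(X) = (2*X)/(-3 + X) = 2*X/(-3 + X))
√((w(E(-3))*(-81) - 95) - 28525) = √(((2*(5 - 3)/(-3 + (5 - 3)))*(-81) - 95) - 28525) = √(((2*2/(-3 + 2))*(-81) - 95) - 28525) = √(((2*2/(-1))*(-81) - 95) - 28525) = √(((2*2*(-1))*(-81) - 95) - 28525) = √((-4*(-81) - 95) - 28525) = √((324 - 95) - 28525) = √(229 - 28525) = √(-28296) = 6*I*√786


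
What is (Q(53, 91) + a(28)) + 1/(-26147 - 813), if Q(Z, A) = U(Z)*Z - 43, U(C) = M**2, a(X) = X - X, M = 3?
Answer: 11700639/26960 ≈ 434.00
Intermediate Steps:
a(X) = 0
U(C) = 9 (U(C) = 3**2 = 9)
Q(Z, A) = -43 + 9*Z (Q(Z, A) = 9*Z - 43 = -43 + 9*Z)
(Q(53, 91) + a(28)) + 1/(-26147 - 813) = ((-43 + 9*53) + 0) + 1/(-26147 - 813) = ((-43 + 477) + 0) + 1/(-26960) = (434 + 0) - 1/26960 = 434 - 1/26960 = 11700639/26960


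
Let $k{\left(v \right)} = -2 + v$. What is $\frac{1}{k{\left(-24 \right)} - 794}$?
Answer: $- \frac{1}{820} \approx -0.0012195$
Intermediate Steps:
$\frac{1}{k{\left(-24 \right)} - 794} = \frac{1}{\left(-2 - 24\right) - 794} = \frac{1}{-26 - 794} = \frac{1}{-820} = - \frac{1}{820}$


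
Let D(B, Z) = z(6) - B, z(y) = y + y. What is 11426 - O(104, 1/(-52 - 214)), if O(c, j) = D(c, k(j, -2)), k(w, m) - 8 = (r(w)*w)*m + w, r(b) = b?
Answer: 11518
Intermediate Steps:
z(y) = 2*y
k(w, m) = 8 + w + m*w² (k(w, m) = 8 + ((w*w)*m + w) = 8 + (w²*m + w) = 8 + (m*w² + w) = 8 + (w + m*w²) = 8 + w + m*w²)
D(B, Z) = 12 - B (D(B, Z) = 2*6 - B = 12 - B)
O(c, j) = 12 - c
11426 - O(104, 1/(-52 - 214)) = 11426 - (12 - 1*104) = 11426 - (12 - 104) = 11426 - 1*(-92) = 11426 + 92 = 11518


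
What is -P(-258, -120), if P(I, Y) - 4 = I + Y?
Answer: 374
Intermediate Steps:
P(I, Y) = 4 + I + Y (P(I, Y) = 4 + (I + Y) = 4 + I + Y)
-P(-258, -120) = -(4 - 258 - 120) = -1*(-374) = 374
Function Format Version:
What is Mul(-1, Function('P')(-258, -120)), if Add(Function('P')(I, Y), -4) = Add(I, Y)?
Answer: 374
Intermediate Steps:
Function('P')(I, Y) = Add(4, I, Y) (Function('P')(I, Y) = Add(4, Add(I, Y)) = Add(4, I, Y))
Mul(-1, Function('P')(-258, -120)) = Mul(-1, Add(4, -258, -120)) = Mul(-1, -374) = 374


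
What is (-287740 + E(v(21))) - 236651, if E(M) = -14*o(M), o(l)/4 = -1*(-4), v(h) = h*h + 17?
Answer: -524615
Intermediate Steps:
v(h) = 17 + h**2 (v(h) = h**2 + 17 = 17 + h**2)
o(l) = 16 (o(l) = 4*(-1*(-4)) = 4*4 = 16)
E(M) = -224 (E(M) = -14*16 = -224)
(-287740 + E(v(21))) - 236651 = (-287740 - 224) - 236651 = -287964 - 236651 = -524615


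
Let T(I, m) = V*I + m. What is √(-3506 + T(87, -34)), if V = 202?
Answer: √14034 ≈ 118.47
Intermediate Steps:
T(I, m) = m + 202*I (T(I, m) = 202*I + m = m + 202*I)
√(-3506 + T(87, -34)) = √(-3506 + (-34 + 202*87)) = √(-3506 + (-34 + 17574)) = √(-3506 + 17540) = √14034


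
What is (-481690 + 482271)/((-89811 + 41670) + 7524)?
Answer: -581/40617 ≈ -0.014304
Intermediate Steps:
(-481690 + 482271)/((-89811 + 41670) + 7524) = 581/(-48141 + 7524) = 581/(-40617) = 581*(-1/40617) = -581/40617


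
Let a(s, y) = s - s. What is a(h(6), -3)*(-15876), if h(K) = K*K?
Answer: 0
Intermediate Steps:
h(K) = K**2
a(s, y) = 0
a(h(6), -3)*(-15876) = 0*(-15876) = 0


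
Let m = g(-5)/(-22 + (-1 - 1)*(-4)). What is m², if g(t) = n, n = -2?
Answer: 1/49 ≈ 0.020408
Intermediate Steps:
g(t) = -2
m = ⅐ (m = -2/(-22 + (-1 - 1)*(-4)) = -2/(-22 - 2*(-4)) = -2/(-22 + 8) = -2/(-14) = -1/14*(-2) = ⅐ ≈ 0.14286)
m² = (⅐)² = 1/49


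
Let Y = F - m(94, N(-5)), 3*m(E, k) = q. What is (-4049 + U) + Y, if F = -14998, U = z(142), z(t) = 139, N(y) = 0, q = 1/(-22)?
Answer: -1247927/66 ≈ -18908.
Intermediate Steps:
q = -1/22 ≈ -0.045455
m(E, k) = -1/66 (m(E, k) = (⅓)*(-1/22) = -1/66)
U = 139
Y = -989867/66 (Y = -14998 - 1*(-1/66) = -14998 + 1/66 = -989867/66 ≈ -14998.)
(-4049 + U) + Y = (-4049 + 139) - 989867/66 = -3910 - 989867/66 = -1247927/66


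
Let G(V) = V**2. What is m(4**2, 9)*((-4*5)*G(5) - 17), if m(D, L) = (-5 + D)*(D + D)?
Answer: -181984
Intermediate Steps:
m(D, L) = 2*D*(-5 + D) (m(D, L) = (-5 + D)*(2*D) = 2*D*(-5 + D))
m(4**2, 9)*((-4*5)*G(5) - 17) = (2*4**2*(-5 + 4**2))*(-4*5*5**2 - 17) = (2*16*(-5 + 16))*(-20*25 - 17) = (2*16*11)*(-500 - 17) = 352*(-517) = -181984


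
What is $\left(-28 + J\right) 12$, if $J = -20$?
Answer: $-576$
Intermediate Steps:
$\left(-28 + J\right) 12 = \left(-28 - 20\right) 12 = \left(-48\right) 12 = -576$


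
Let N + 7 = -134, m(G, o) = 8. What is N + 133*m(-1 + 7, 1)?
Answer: 923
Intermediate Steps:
N = -141 (N = -7 - 134 = -141)
N + 133*m(-1 + 7, 1) = -141 + 133*8 = -141 + 1064 = 923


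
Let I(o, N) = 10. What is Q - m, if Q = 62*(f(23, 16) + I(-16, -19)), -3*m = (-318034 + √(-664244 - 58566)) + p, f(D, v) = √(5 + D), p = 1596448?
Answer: 426758 + 124*√7 + I*√722810/3 ≈ 4.2709e+5 + 283.39*I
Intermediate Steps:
m = -426138 - I*√722810/3 (m = -((-318034 + √(-664244 - 58566)) + 1596448)/3 = -((-318034 + √(-722810)) + 1596448)/3 = -((-318034 + I*√722810) + 1596448)/3 = -(1278414 + I*√722810)/3 = -426138 - I*√722810/3 ≈ -4.2614e+5 - 283.39*I)
Q = 620 + 124*√7 (Q = 62*(√(5 + 23) + 10) = 62*(√28 + 10) = 62*(2*√7 + 10) = 62*(10 + 2*√7) = 620 + 124*√7 ≈ 948.07)
Q - m = (620 + 124*√7) - (-426138 - I*√722810/3) = (620 + 124*√7) + (426138 + I*√722810/3) = 426758 + 124*√7 + I*√722810/3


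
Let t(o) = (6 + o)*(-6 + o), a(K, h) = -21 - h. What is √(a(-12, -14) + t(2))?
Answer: I*√39 ≈ 6.245*I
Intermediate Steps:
t(o) = (-6 + o)*(6 + o)
√(a(-12, -14) + t(2)) = √((-21 - 1*(-14)) + (-36 + 2²)) = √((-21 + 14) + (-36 + 4)) = √(-7 - 32) = √(-39) = I*√39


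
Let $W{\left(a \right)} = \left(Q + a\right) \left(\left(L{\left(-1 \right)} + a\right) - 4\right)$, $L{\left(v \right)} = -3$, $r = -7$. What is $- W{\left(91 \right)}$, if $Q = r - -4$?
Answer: $-7392$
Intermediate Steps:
$Q = -3$ ($Q = -7 - -4 = -7 + 4 = -3$)
$W{\left(a \right)} = \left(-7 + a\right) \left(-3 + a\right)$ ($W{\left(a \right)} = \left(-3 + a\right) \left(\left(-3 + a\right) - 4\right) = \left(-3 + a\right) \left(-7 + a\right) = \left(-7 + a\right) \left(-3 + a\right)$)
$- W{\left(91 \right)} = - (21 + 91^{2} - 910) = - (21 + 8281 - 910) = \left(-1\right) 7392 = -7392$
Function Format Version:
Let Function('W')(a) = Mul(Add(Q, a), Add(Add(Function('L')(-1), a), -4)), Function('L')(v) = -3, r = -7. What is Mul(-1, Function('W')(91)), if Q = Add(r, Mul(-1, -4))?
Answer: -7392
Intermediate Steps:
Q = -3 (Q = Add(-7, Mul(-1, -4)) = Add(-7, 4) = -3)
Function('W')(a) = Mul(Add(-7, a), Add(-3, a)) (Function('W')(a) = Mul(Add(-3, a), Add(Add(-3, a), -4)) = Mul(Add(-3, a), Add(-7, a)) = Mul(Add(-7, a), Add(-3, a)))
Mul(-1, Function('W')(91)) = Mul(-1, Add(21, Pow(91, 2), Mul(-10, 91))) = Mul(-1, Add(21, 8281, -910)) = Mul(-1, 7392) = -7392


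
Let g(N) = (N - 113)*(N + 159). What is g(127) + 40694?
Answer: 44698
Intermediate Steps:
g(N) = (-113 + N)*(159 + N)
g(127) + 40694 = (-17967 + 127² + 46*127) + 40694 = (-17967 + 16129 + 5842) + 40694 = 4004 + 40694 = 44698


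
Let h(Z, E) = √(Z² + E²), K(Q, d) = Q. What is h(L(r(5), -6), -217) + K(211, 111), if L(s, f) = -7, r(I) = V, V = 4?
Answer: 211 + 7*√962 ≈ 428.11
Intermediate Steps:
r(I) = 4
h(Z, E) = √(E² + Z²)
h(L(r(5), -6), -217) + K(211, 111) = √((-217)² + (-7)²) + 211 = √(47089 + 49) + 211 = √47138 + 211 = 7*√962 + 211 = 211 + 7*√962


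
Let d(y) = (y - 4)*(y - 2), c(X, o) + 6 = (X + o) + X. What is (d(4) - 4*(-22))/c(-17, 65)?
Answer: 88/25 ≈ 3.5200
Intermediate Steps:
c(X, o) = -6 + o + 2*X (c(X, o) = -6 + ((X + o) + X) = -6 + (o + 2*X) = -6 + o + 2*X)
d(y) = (-4 + y)*(-2 + y)
(d(4) - 4*(-22))/c(-17, 65) = ((8 + 4² - 6*4) - 4*(-22))/(-6 + 65 + 2*(-17)) = ((8 + 16 - 24) + 88)/(-6 + 65 - 34) = (0 + 88)/25 = 88*(1/25) = 88/25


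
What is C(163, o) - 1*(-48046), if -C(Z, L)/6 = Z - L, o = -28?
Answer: 46900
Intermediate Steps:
C(Z, L) = -6*Z + 6*L (C(Z, L) = -6*(Z - L) = -6*Z + 6*L)
C(163, o) - 1*(-48046) = (-6*163 + 6*(-28)) - 1*(-48046) = (-978 - 168) + 48046 = -1146 + 48046 = 46900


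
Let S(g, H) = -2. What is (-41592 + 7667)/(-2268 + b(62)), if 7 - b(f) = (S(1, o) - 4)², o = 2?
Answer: 33925/2297 ≈ 14.769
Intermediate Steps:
b(f) = -29 (b(f) = 7 - (-2 - 4)² = 7 - 1*(-6)² = 7 - 1*36 = 7 - 36 = -29)
(-41592 + 7667)/(-2268 + b(62)) = (-41592 + 7667)/(-2268 - 29) = -33925/(-2297) = -33925*(-1/2297) = 33925/2297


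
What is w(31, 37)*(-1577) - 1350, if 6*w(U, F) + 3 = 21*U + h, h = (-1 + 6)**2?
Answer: -1069421/6 ≈ -1.7824e+5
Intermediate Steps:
h = 25 (h = 5**2 = 25)
w(U, F) = 11/3 + 7*U/2 (w(U, F) = -1/2 + (21*U + 25)/6 = -1/2 + (25 + 21*U)/6 = -1/2 + (25/6 + 7*U/2) = 11/3 + 7*U/2)
w(31, 37)*(-1577) - 1350 = (11/3 + (7/2)*31)*(-1577) - 1350 = (11/3 + 217/2)*(-1577) - 1350 = (673/6)*(-1577) - 1350 = -1061321/6 - 1350 = -1069421/6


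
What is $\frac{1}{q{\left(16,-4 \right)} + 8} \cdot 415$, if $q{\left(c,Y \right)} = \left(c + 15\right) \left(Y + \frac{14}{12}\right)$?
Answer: $- \frac{2490}{479} \approx -5.1983$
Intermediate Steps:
$q{\left(c,Y \right)} = \left(15 + c\right) \left(\frac{7}{6} + Y\right)$ ($q{\left(c,Y \right)} = \left(15 + c\right) \left(Y + 14 \cdot \frac{1}{12}\right) = \left(15 + c\right) \left(Y + \frac{7}{6}\right) = \left(15 + c\right) \left(\frac{7}{6} + Y\right)$)
$\frac{1}{q{\left(16,-4 \right)} + 8} \cdot 415 = \frac{1}{\left(\frac{35}{2} + 15 \left(-4\right) + \frac{7}{6} \cdot 16 - 64\right) + 8} \cdot 415 = \frac{1}{\left(\frac{35}{2} - 60 + \frac{56}{3} - 64\right) + 8} \cdot 415 = \frac{1}{- \frac{527}{6} + 8} \cdot 415 = \frac{1}{- \frac{479}{6}} \cdot 415 = \left(- \frac{6}{479}\right) 415 = - \frac{2490}{479}$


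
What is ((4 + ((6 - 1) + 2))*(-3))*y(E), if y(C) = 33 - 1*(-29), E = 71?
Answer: -2046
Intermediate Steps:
y(C) = 62 (y(C) = 33 + 29 = 62)
((4 + ((6 - 1) + 2))*(-3))*y(E) = ((4 + ((6 - 1) + 2))*(-3))*62 = ((4 + (5 + 2))*(-3))*62 = ((4 + 7)*(-3))*62 = (11*(-3))*62 = -33*62 = -2046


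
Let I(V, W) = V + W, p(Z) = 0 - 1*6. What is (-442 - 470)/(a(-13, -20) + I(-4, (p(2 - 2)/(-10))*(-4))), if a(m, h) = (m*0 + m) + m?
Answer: 760/27 ≈ 28.148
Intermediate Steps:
p(Z) = -6 (p(Z) = 0 - 6 = -6)
a(m, h) = 2*m (a(m, h) = (0 + m) + m = m + m = 2*m)
(-442 - 470)/(a(-13, -20) + I(-4, (p(2 - 2)/(-10))*(-4))) = (-442 - 470)/(2*(-13) + (-4 - 6/(-10)*(-4))) = -912/(-26 + (-4 - 6*(-⅒)*(-4))) = -912/(-26 + (-4 + (⅗)*(-4))) = -912/(-26 + (-4 - 12/5)) = -912/(-26 - 32/5) = -912/(-162/5) = -912*(-5/162) = 760/27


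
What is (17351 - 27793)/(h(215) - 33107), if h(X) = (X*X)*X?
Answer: -5221/4952634 ≈ -0.0010542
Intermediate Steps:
h(X) = X**3 (h(X) = X**2*X = X**3)
(17351 - 27793)/(h(215) - 33107) = (17351 - 27793)/(215**3 - 33107) = -10442/(9938375 - 33107) = -10442/9905268 = -10442*1/9905268 = -5221/4952634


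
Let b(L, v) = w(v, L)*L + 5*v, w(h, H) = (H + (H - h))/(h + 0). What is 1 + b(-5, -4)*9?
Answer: -493/2 ≈ -246.50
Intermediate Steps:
w(h, H) = (-h + 2*H)/h
b(L, v) = 5*v + L*(-v + 2*L)/v (b(L, v) = ((-v + 2*L)/v)*L + 5*v = L*(-v + 2*L)/v + 5*v = 5*v + L*(-v + 2*L)/v)
1 + b(-5, -4)*9 = 1 + (-1*(-5) + 5*(-4) + 2*(-5)²/(-4))*9 = 1 + (5 - 20 + 2*25*(-¼))*9 = 1 + (5 - 20 - 25/2)*9 = 1 - 55/2*9 = 1 - 495/2 = -493/2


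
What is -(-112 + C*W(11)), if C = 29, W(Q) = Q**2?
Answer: -3397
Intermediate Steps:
-(-112 + C*W(11)) = -(-112 + 29*11**2) = -(-112 + 29*121) = -(-112 + 3509) = -1*3397 = -3397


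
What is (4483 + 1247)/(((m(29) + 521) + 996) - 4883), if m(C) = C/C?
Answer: -1146/673 ≈ -1.7028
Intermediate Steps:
m(C) = 1
(4483 + 1247)/(((m(29) + 521) + 996) - 4883) = (4483 + 1247)/(((1 + 521) + 996) - 4883) = 5730/((522 + 996) - 4883) = 5730/(1518 - 4883) = 5730/(-3365) = 5730*(-1/3365) = -1146/673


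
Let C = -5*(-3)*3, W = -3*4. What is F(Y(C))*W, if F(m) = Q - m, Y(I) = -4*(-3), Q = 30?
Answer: -216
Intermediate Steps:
W = -12
C = 45 (C = 15*3 = 45)
Y(I) = 12
F(m) = 30 - m
F(Y(C))*W = (30 - 1*12)*(-12) = (30 - 12)*(-12) = 18*(-12) = -216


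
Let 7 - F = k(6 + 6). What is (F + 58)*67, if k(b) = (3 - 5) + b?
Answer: 3685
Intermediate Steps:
k(b) = -2 + b
F = -3 (F = 7 - (-2 + (6 + 6)) = 7 - (-2 + 12) = 7 - 1*10 = 7 - 10 = -3)
(F + 58)*67 = (-3 + 58)*67 = 55*67 = 3685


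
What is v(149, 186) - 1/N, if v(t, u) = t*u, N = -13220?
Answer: 366379081/13220 ≈ 27714.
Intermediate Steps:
v(149, 186) - 1/N = 149*186 - 1/(-13220) = 27714 - 1*(-1/13220) = 27714 + 1/13220 = 366379081/13220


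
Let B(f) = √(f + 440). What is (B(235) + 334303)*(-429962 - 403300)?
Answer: -278561986386 - 12498930*√3 ≈ -2.7858e+11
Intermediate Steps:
B(f) = √(440 + f)
(B(235) + 334303)*(-429962 - 403300) = (√(440 + 235) + 334303)*(-429962 - 403300) = (√675 + 334303)*(-833262) = (15*√3 + 334303)*(-833262) = (334303 + 15*√3)*(-833262) = -278561986386 - 12498930*√3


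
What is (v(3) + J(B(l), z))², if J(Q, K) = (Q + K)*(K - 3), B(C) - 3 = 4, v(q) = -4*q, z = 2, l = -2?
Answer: 441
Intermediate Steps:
B(C) = 7 (B(C) = 3 + 4 = 7)
J(Q, K) = (-3 + K)*(K + Q) (J(Q, K) = (K + Q)*(-3 + K) = (-3 + K)*(K + Q))
(v(3) + J(B(l), z))² = (-4*3 + (2² - 3*2 - 3*7 + 2*7))² = (-12 + (4 - 6 - 21 + 14))² = (-12 - 9)² = (-21)² = 441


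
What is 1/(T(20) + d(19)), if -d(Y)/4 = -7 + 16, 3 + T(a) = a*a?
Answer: 1/361 ≈ 0.0027701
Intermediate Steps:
T(a) = -3 + a² (T(a) = -3 + a*a = -3 + a²)
d(Y) = -36 (d(Y) = -4*(-7 + 16) = -4*9 = -36)
1/(T(20) + d(19)) = 1/((-3 + 20²) - 36) = 1/((-3 + 400) - 36) = 1/(397 - 36) = 1/361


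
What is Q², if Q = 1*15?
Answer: 225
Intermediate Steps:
Q = 15
Q² = 15² = 225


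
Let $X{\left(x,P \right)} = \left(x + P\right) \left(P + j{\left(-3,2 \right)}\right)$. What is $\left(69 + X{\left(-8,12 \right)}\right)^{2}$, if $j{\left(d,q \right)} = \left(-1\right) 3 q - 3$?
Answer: $6561$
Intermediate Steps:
$j{\left(d,q \right)} = -3 - 3 q$ ($j{\left(d,q \right)} = - 3 q - 3 = -3 - 3 q$)
$X{\left(x,P \right)} = \left(-9 + P\right) \left(P + x\right)$ ($X{\left(x,P \right)} = \left(x + P\right) \left(P - 9\right) = \left(P + x\right) \left(P - 9\right) = \left(P + x\right) \left(-9 + P\right) = \left(-9 + P\right) \left(P + x\right)$)
$\left(69 + X{\left(-8,12 \right)}\right)^{2} = \left(69 + \left(12^{2} - 108 - -72 + 12 \left(-8\right)\right)\right)^{2} = \left(69 + \left(144 - 108 + 72 - 96\right)\right)^{2} = \left(69 + 12\right)^{2} = 81^{2} = 6561$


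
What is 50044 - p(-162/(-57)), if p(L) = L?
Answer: 950782/19 ≈ 50041.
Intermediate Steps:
50044 - p(-162/(-57)) = 50044 - (-162)/(-57) = 50044 - (-162)*(-1)/57 = 50044 - 1*54/19 = 50044 - 54/19 = 950782/19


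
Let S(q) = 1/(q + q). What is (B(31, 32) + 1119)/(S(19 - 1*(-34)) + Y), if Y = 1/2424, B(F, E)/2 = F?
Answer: 151725432/1265 ≈ 1.1994e+5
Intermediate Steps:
B(F, E) = 2*F
S(q) = 1/(2*q)
Y = 1/2424 ≈ 0.00041254
(B(31, 32) + 1119)/(S(19 - 1*(-34)) + Y) = (2*31 + 1119)/(1/(2*(19 - 1*(-34))) + 1/2424) = (62 + 1119)/(1/(2*(19 + 34)) + 1/2424) = 1181/((1/2)/53 + 1/2424) = 1181/((1/2)*(1/53) + 1/2424) = 1181/(1/106 + 1/2424) = 1181/(1265/128472) = 1181*(128472/1265) = 151725432/1265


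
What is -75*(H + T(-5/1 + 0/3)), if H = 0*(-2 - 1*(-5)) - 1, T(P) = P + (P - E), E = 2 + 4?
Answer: 1275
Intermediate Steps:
E = 6
T(P) = -6 + 2*P (T(P) = P + (P - 1*6) = P + (P - 6) = P + (-6 + P) = -6 + 2*P)
H = -1 (H = 0*(-2 + 5) - 1 = 0*3 - 1 = 0 - 1 = -1)
-75*(H + T(-5/1 + 0/3)) = -75*(-1 + (-6 + 2*(-5/1 + 0/3))) = -75*(-1 + (-6 + 2*(-5*1 + 0*(⅓)))) = -75*(-1 + (-6 + 2*(-5 + 0))) = -75*(-1 + (-6 + 2*(-5))) = -75*(-1 + (-6 - 10)) = -75*(-1 - 16) = -75*(-17) = 1275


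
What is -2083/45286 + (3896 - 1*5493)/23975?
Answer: -122261667/1085731850 ≈ -0.11261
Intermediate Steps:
-2083/45286 + (3896 - 1*5493)/23975 = -2083*1/45286 + (3896 - 5493)*(1/23975) = -2083/45286 - 1597*1/23975 = -2083/45286 - 1597/23975 = -122261667/1085731850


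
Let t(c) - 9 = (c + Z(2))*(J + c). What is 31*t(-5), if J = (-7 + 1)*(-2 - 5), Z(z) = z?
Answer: -3162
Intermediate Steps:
J = 42 (J = -6*(-7) = 42)
t(c) = 9 + (2 + c)*(42 + c) (t(c) = 9 + (c + 2)*(42 + c) = 9 + (2 + c)*(42 + c))
31*t(-5) = 31*(93 + (-5)² + 44*(-5)) = 31*(93 + 25 - 220) = 31*(-102) = -3162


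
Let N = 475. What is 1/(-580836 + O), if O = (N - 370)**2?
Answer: -1/569811 ≈ -1.7550e-6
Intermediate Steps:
O = 11025 (O = (475 - 370)**2 = 105**2 = 11025)
1/(-580836 + O) = 1/(-580836 + 11025) = 1/(-569811) = -1/569811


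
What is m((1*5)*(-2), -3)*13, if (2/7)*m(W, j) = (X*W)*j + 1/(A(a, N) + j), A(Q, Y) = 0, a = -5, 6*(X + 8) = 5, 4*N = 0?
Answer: -29393/3 ≈ -9797.7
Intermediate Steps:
N = 0 (N = (¼)*0 = 0)
X = -43/6 (X = -8 + (⅙)*5 = -8 + ⅚ = -43/6 ≈ -7.1667)
m(W, j) = 7/(2*j) - 301*W*j/12 (m(W, j) = 7*((-43*W/6)*j + 1/(0 + j))/2 = 7*(-43*W*j/6 + 1/j)/2 = 7*(1/j - 43*W*j/6)/2 = 7/(2*j) - 301*W*j/12)
m((1*5)*(-2), -3)*13 = ((7/12)*(6 - 43*(1*5)*(-2)*(-3)²)/(-3))*13 = ((7/12)*(-⅓)*(6 - 43*5*(-2)*9))*13 = ((7/12)*(-⅓)*(6 - 43*(-10)*9))*13 = ((7/12)*(-⅓)*(6 + 3870))*13 = ((7/12)*(-⅓)*3876)*13 = -2261/3*13 = -29393/3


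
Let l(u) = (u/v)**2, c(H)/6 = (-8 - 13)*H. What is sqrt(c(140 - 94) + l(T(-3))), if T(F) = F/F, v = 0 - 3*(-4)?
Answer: I*sqrt(834623)/12 ≈ 76.131*I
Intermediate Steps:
v = 12 (v = 0 + 12 = 12)
T(F) = 1
c(H) = -126*H (c(H) = 6*((-8 - 13)*H) = 6*(-21*H) = -126*H)
l(u) = u**2/144 (l(u) = (u/12)**2 = u**2/144)
sqrt(c(140 - 94) + l(T(-3))) = sqrt(-126*(140 - 94) + (1/144)*1**2) = sqrt(-126*46 + (1/144)*1) = sqrt(-5796 + 1/144) = sqrt(-834623/144) = I*sqrt(834623)/12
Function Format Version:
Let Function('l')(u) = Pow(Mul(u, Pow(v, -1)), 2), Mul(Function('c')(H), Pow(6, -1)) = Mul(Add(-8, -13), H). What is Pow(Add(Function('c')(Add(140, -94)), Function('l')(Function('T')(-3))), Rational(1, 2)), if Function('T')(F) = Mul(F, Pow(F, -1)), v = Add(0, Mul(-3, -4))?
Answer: Mul(Rational(1, 12), I, Pow(834623, Rational(1, 2))) ≈ Mul(76.131, I)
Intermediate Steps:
v = 12 (v = Add(0, 12) = 12)
Function('T')(F) = 1
Function('c')(H) = Mul(-126, H) (Function('c')(H) = Mul(6, Mul(Add(-8, -13), H)) = Mul(6, Mul(-21, H)) = Mul(-126, H))
Function('l')(u) = Mul(Rational(1, 144), Pow(u, 2)) (Function('l')(u) = Pow(Mul(u, Pow(12, -1)), 2) = Pow(Mul(u, Rational(1, 12)), 2) = Pow(Mul(Rational(1, 12), u), 2) = Mul(Rational(1, 144), Pow(u, 2)))
Pow(Add(Function('c')(Add(140, -94)), Function('l')(Function('T')(-3))), Rational(1, 2)) = Pow(Add(Mul(-126, Add(140, -94)), Mul(Rational(1, 144), Pow(1, 2))), Rational(1, 2)) = Pow(Add(Mul(-126, 46), Mul(Rational(1, 144), 1)), Rational(1, 2)) = Pow(Add(-5796, Rational(1, 144)), Rational(1, 2)) = Pow(Rational(-834623, 144), Rational(1, 2)) = Mul(Rational(1, 12), I, Pow(834623, Rational(1, 2)))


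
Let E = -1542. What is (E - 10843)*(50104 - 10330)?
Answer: -492600990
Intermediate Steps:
(E - 10843)*(50104 - 10330) = (-1542 - 10843)*(50104 - 10330) = -12385*39774 = -492600990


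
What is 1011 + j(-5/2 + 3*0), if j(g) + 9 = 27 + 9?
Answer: 1038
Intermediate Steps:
j(g) = 27 (j(g) = -9 + (27 + 9) = -9 + 36 = 27)
1011 + j(-5/2 + 3*0) = 1011 + 27 = 1038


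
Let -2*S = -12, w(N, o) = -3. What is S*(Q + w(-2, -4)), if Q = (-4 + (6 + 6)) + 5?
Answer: 60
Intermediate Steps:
Q = 13 (Q = (-4 + 12) + 5 = 8 + 5 = 13)
S = 6 (S = -1/2*(-12) = 6)
S*(Q + w(-2, -4)) = 6*(13 - 3) = 6*10 = 60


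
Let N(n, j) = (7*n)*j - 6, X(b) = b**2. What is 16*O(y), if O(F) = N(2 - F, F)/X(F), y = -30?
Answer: -8968/75 ≈ -119.57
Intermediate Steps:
N(n, j) = -6 + 7*j*n (N(n, j) = 7*j*n - 6 = -6 + 7*j*n)
O(F) = (-6 + 7*F*(2 - F))/F**2 (O(F) = (-6 + 7*F*(2 - F))/(F**2) = (-6 + 7*F*(2 - F))/F**2)
16*O(y) = 16*(-7 - 6/(-30)**2 + 14/(-30)) = 16*(-7 - 6*1/900 + 14*(-1/30)) = 16*(-7 - 1/150 - 7/15) = 16*(-1121/150) = -8968/75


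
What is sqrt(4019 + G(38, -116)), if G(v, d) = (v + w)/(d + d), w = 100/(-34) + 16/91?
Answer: sqrt(32354761954242)/89726 ≈ 63.394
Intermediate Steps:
w = -4278/1547 (w = 100*(-1/34) + 16*(1/91) = -50/17 + 16/91 = -4278/1547 ≈ -2.7654)
G(v, d) = (-4278/1547 + v)/(2*d) (G(v, d) = (v - 4278/1547)/(d + d) = (-4278/1547 + v)/((2*d)) = (-4278/1547 + v)*(1/(2*d)) = (-4278/1547 + v)/(2*d))
sqrt(4019 + G(38, -116)) = sqrt(4019 + (1/3094)*(-4278 + 1547*38)/(-116)) = sqrt(4019 + (1/3094)*(-1/116)*(-4278 + 58786)) = sqrt(4019 + (1/3094)*(-1/116)*54508) = sqrt(4019 - 13627/89726) = sqrt(360595167/89726) = sqrt(32354761954242)/89726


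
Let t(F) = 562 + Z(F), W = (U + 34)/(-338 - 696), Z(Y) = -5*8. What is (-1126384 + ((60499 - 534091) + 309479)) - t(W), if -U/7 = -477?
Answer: -1291019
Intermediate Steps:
U = 3339 (U = -7*(-477) = 3339)
Z(Y) = -40
W = -3373/1034 (W = (3339 + 34)/(-338 - 696) = 3373/(-1034) = 3373*(-1/1034) = -3373/1034 ≈ -3.2621)
t(F) = 522 (t(F) = 562 - 40 = 522)
(-1126384 + ((60499 - 534091) + 309479)) - t(W) = (-1126384 + ((60499 - 534091) + 309479)) - 1*522 = (-1126384 + (-473592 + 309479)) - 522 = (-1126384 - 164113) - 522 = -1290497 - 522 = -1291019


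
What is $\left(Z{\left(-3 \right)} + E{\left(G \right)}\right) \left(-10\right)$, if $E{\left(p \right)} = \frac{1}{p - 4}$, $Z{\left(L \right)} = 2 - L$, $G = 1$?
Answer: $- \frac{140}{3} \approx -46.667$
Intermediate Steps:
$E{\left(p \right)} = \frac{1}{-4 + p}$
$\left(Z{\left(-3 \right)} + E{\left(G \right)}\right) \left(-10\right) = \left(\left(2 - -3\right) + \frac{1}{-4 + 1}\right) \left(-10\right) = \left(\left(2 + 3\right) + \frac{1}{-3}\right) \left(-10\right) = \left(5 - \frac{1}{3}\right) \left(-10\right) = \frac{14}{3} \left(-10\right) = - \frac{140}{3}$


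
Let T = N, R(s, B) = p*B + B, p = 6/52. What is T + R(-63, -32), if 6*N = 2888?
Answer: 17380/39 ≈ 445.64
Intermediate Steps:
p = 3/26 (p = 6*(1/52) = 3/26 ≈ 0.11538)
N = 1444/3 (N = (⅙)*2888 = 1444/3 ≈ 481.33)
R(s, B) = 29*B/26 (R(s, B) = 3*B/26 + B = 29*B/26)
T = 1444/3 ≈ 481.33
T + R(-63, -32) = 1444/3 + (29/26)*(-32) = 1444/3 - 464/13 = 17380/39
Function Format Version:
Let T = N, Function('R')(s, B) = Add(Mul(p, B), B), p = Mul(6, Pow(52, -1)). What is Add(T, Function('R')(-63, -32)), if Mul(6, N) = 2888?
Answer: Rational(17380, 39) ≈ 445.64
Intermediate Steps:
p = Rational(3, 26) (p = Mul(6, Rational(1, 52)) = Rational(3, 26) ≈ 0.11538)
N = Rational(1444, 3) (N = Mul(Rational(1, 6), 2888) = Rational(1444, 3) ≈ 481.33)
Function('R')(s, B) = Mul(Rational(29, 26), B) (Function('R')(s, B) = Add(Mul(Rational(3, 26), B), B) = Mul(Rational(29, 26), B))
T = Rational(1444, 3) ≈ 481.33
Add(T, Function('R')(-63, -32)) = Add(Rational(1444, 3), Mul(Rational(29, 26), -32)) = Add(Rational(1444, 3), Rational(-464, 13)) = Rational(17380, 39)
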